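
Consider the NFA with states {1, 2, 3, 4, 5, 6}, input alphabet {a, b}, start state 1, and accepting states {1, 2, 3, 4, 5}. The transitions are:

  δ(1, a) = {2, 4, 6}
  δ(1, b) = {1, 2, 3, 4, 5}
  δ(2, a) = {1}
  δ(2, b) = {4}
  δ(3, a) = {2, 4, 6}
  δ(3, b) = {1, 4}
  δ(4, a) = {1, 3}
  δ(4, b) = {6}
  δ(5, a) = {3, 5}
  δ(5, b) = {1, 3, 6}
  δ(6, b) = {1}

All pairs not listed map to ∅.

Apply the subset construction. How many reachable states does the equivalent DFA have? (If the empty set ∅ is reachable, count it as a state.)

Start state of the DFA: {1}.
{1} --a--> {2, 4, 6}  [new]
{1} --b--> {1, 2, 3, 4, 5}  [new]
{2, 4, 6} --a--> {1, 3}  [new]
{2, 4, 6} --b--> {1, 4, 6}  [new]
{1, 2, 3, 4, 5} --a--> {1, 2, 3, 4, 5, 6}  [new]
{1, 2, 3, 4, 5} --b--> {1, 2, 3, 4, 5, 6}  [seen]
{1, 3} --a--> {2, 4, 6}  [seen]
{1, 3} --b--> {1, 2, 3, 4, 5}  [seen]
{1, 4, 6} --a--> {1, 2, 3, 4, 6}  [new]
{1, 4, 6} --b--> {1, 2, 3, 4, 5, 6}  [seen]
{1, 2, 3, 4, 5, 6} --a--> {1, 2, 3, 4, 5, 6}  [seen]
{1, 2, 3, 4, 5, 6} --b--> {1, 2, 3, 4, 5, 6}  [seen]
{1, 2, 3, 4, 6} --a--> {1, 2, 3, 4, 6}  [seen]
{1, 2, 3, 4, 6} --b--> {1, 2, 3, 4, 5, 6}  [seen]
Reachable DFA states: {1}, {2, 4, 6}, {1, 2, 3, 4, 5}, {1, 3}, {1, 4, 6}, {1, 2, 3, 4, 5, 6}, {1, 2, 3, 4, 6}.

7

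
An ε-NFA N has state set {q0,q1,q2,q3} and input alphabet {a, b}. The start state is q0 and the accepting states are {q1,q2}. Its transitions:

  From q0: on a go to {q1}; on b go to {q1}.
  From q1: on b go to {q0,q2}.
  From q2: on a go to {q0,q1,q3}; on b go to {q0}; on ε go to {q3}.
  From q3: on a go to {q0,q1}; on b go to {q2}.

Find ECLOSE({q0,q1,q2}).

{q0,q1,q2,q3}

Begin with {q0,q1,q2}.
q2 →ε {q3}; add q3.
ε-closure = {q0,q1,q2,q3}.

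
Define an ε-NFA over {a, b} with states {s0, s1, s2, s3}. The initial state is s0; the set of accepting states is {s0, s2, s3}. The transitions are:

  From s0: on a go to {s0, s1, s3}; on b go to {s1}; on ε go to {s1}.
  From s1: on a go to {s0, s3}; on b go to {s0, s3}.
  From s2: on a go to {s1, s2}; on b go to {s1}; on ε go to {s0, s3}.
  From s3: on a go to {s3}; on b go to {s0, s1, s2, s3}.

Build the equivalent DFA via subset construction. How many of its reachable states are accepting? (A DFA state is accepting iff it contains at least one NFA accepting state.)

Start state of the DFA: {s0, s1} (ε-closure of the NFA start).
{s0, s1} --a--> {s0, s1, s3}  [new]
{s0, s1} --b--> {s0, s1, s3}  [seen]
{s0, s1, s3} --a--> {s0, s1, s3}  [seen]
{s0, s1, s3} --b--> {s0, s1, s2, s3}  [new]
{s0, s1, s2, s3} --a--> {s0, s1, s2, s3}  [seen]
{s0, s1, s2, s3} --b--> {s0, s1, s2, s3}  [seen]
Reachable DFA states: {s0, s1}, {s0, s1, s3}, {s0, s1, s2, s3}.
Accepting DFA states (contain an NFA accepting state): {s0, s1}, {s0, s1, s3}, {s0, s1, s2, s3}.

3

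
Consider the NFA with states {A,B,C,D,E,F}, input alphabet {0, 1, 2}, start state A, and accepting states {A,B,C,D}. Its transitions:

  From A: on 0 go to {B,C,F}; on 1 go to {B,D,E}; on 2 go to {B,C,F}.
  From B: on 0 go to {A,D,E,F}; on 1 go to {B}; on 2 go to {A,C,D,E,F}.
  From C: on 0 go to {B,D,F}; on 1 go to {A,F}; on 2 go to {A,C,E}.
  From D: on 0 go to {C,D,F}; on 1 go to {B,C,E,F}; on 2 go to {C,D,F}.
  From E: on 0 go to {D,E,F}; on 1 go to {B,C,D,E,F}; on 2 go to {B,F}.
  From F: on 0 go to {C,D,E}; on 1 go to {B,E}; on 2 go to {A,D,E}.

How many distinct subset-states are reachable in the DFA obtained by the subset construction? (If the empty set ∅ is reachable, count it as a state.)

7

Start state of the DFA: {A}.
{A} --0--> {B,C,F}  [new]
{A} --1--> {B,D,E}  [new]
{A} --2--> {B,C,F}  [seen]
{B,C,F} --0--> {A,B,C,D,E,F}  [new]
{B,C,F} --1--> {A,B,E,F}  [new]
{B,C,F} --2--> {A,C,D,E,F}  [new]
{B,D,E} --0--> {A,C,D,E,F}  [seen]
{B,D,E} --1--> {B,C,D,E,F}  [new]
{B,D,E} --2--> {A,B,C,D,E,F}  [seen]
{A,B,C,D,E,F} --0--> {A,B,C,D,E,F}  [seen]
{A,B,C,D,E,F} --1--> {A,B,C,D,E,F}  [seen]
{A,B,C,D,E,F} --2--> {A,B,C,D,E,F}  [seen]
{A,B,E,F} --0--> {A,B,C,D,E,F}  [seen]
{A,B,E,F} --1--> {B,C,D,E,F}  [seen]
{A,B,E,F} --2--> {A,B,C,D,E,F}  [seen]
{A,C,D,E,F} --0--> {B,C,D,E,F}  [seen]
{A,C,D,E,F} --1--> {A,B,C,D,E,F}  [seen]
{A,C,D,E,F} --2--> {A,B,C,D,E,F}  [seen]
{B,C,D,E,F} --0--> {A,B,C,D,E,F}  [seen]
{B,C,D,E,F} --1--> {A,B,C,D,E,F}  [seen]
{B,C,D,E,F} --2--> {A,B,C,D,E,F}  [seen]
Reachable DFA states: {A}, {B,C,F}, {B,D,E}, {A,B,C,D,E,F}, {A,B,E,F}, {A,C,D,E,F}, {B,C,D,E,F}.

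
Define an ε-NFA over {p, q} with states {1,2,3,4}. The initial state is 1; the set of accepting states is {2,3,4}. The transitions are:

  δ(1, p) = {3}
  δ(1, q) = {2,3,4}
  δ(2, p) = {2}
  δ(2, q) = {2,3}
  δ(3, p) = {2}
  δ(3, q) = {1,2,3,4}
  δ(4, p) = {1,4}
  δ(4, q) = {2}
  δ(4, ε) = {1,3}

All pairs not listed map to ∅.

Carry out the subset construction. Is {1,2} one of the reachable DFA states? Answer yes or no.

Start state of the DFA: {1} (ε-closure of the NFA start).
{1} --p--> {3}  [new]
{1} --q--> {1,2,3,4}  [new]
{3} --p--> {2}  [new]
{3} --q--> {1,2,3,4}  [seen]
{1,2,3,4} --p--> {1,2,3,4}  [seen]
{1,2,3,4} --q--> {1,2,3,4}  [seen]
{2} --p--> {2}  [seen]
{2} --q--> {2,3}  [new]
{2,3} --p--> {2}  [seen]
{2,3} --q--> {1,2,3,4}  [seen]
Reachable DFA states: {1}, {3}, {1,2,3,4}, {2}, {2,3}.
{1,2} is not among them.

no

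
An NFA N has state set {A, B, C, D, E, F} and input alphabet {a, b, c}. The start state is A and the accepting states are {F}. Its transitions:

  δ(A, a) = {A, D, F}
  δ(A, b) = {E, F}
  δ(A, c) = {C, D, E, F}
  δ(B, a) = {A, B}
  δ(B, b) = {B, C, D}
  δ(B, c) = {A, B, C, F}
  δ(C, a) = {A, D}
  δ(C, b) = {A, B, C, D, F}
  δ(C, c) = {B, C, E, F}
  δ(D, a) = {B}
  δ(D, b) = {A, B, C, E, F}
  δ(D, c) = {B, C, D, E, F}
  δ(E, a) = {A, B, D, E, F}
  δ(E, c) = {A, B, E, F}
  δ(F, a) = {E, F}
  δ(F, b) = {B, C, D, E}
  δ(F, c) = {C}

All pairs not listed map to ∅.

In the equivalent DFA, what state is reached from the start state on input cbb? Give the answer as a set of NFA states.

{A, B, C, D, E, F}

Start: {A}.
δ(A,c) = {C, D, E, F}.
Union: {C, D, E, F}.
After c: {C, D, E, F}.
δ(C,b) = {A, B, C, D, F}; δ(D,b) = {A, B, C, E, F}; δ(E,b) = ∅; δ(F,b) = {B, C, D, E}.
Union: {A, B, C, D, E, F}.
After b: {A, B, C, D, E, F}.
δ(A,b) = {E, F}; δ(B,b) = {B, C, D}; δ(C,b) = {A, B, C, D, F}; δ(D,b) = {A, B, C, E, F}; δ(E,b) = ∅; δ(F,b) = {B, C, D, E}.
Union: {A, B, C, D, E, F}.
After b: {A, B, C, D, E, F}.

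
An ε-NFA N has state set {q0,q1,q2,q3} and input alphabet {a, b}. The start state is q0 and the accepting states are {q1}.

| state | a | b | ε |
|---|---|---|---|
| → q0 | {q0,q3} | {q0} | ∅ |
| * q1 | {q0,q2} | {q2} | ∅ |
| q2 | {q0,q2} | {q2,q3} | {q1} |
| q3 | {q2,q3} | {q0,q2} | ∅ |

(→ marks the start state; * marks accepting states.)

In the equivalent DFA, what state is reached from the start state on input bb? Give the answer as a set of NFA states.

{q0}

Start: {q0}.
δ(q0,b) = {q0}.
Union: {q0}.
After b: {q0}.
δ(q0,b) = {q0}.
Union: {q0}.
After b: {q0}.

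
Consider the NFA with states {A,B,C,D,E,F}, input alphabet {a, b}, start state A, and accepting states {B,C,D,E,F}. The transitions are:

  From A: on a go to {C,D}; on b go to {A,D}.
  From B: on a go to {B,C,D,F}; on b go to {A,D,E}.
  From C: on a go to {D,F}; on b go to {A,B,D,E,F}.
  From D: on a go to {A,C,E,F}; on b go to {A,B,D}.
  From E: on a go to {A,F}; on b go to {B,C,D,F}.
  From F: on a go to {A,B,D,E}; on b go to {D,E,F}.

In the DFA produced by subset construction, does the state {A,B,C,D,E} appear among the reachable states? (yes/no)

Start state of the DFA: {A}.
{A} --a--> {C,D}  [new]
{A} --b--> {A,D}  [new]
{C,D} --a--> {A,C,D,E,F}  [new]
{C,D} --b--> {A,B,D,E,F}  [new]
{A,D} --a--> {A,C,D,E,F}  [seen]
{A,D} --b--> {A,B,D}  [new]
{A,C,D,E,F} --a--> {A,B,C,D,E,F}  [new]
{A,C,D,E,F} --b--> {A,B,C,D,E,F}  [seen]
{A,B,D,E,F} --a--> {A,B,C,D,E,F}  [seen]
{A,B,D,E,F} --b--> {A,B,C,D,E,F}  [seen]
{A,B,D} --a--> {A,B,C,D,E,F}  [seen]
{A,B,D} --b--> {A,B,D,E}  [new]
{A,B,C,D,E,F} --a--> {A,B,C,D,E,F}  [seen]
{A,B,C,D,E,F} --b--> {A,B,C,D,E,F}  [seen]
{A,B,D,E} --a--> {A,B,C,D,E,F}  [seen]
{A,B,D,E} --b--> {A,B,C,D,E,F}  [seen]
Reachable DFA states: {A}, {C,D}, {A,D}, {A,C,D,E,F}, {A,B,D,E,F}, {A,B,D}, {A,B,C,D,E,F}, {A,B,D,E}.
{A,B,C,D,E} is not among them.

no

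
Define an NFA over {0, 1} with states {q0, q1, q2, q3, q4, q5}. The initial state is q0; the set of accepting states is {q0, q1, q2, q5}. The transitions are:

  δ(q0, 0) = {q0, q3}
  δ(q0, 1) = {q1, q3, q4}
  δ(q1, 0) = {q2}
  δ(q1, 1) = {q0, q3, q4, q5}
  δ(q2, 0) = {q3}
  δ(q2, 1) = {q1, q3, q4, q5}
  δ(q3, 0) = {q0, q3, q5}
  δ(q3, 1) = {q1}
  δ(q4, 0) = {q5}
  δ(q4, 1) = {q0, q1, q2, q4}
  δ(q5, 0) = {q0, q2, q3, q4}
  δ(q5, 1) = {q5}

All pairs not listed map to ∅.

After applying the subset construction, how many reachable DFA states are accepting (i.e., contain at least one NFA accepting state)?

8

Start state of the DFA: {q0}.
{q0} --0--> {q0, q3}  [new]
{q0} --1--> {q1, q3, q4}  [new]
{q0, q3} --0--> {q0, q3, q5}  [new]
{q0, q3} --1--> {q1, q3, q4}  [seen]
{q1, q3, q4} --0--> {q0, q2, q3, q5}  [new]
{q1, q3, q4} --1--> {q0, q1, q2, q3, q4, q5}  [new]
{q0, q3, q5} --0--> {q0, q2, q3, q4, q5}  [new]
{q0, q3, q5} --1--> {q1, q3, q4, q5}  [new]
{q0, q2, q3, q5} --0--> {q0, q2, q3, q4, q5}  [seen]
{q0, q2, q3, q5} --1--> {q1, q3, q4, q5}  [seen]
{q0, q1, q2, q3, q4, q5} --0--> {q0, q2, q3, q4, q5}  [seen]
{q0, q1, q2, q3, q4, q5} --1--> {q0, q1, q2, q3, q4, q5}  [seen]
{q0, q2, q3, q4, q5} --0--> {q0, q2, q3, q4, q5}  [seen]
{q0, q2, q3, q4, q5} --1--> {q0, q1, q2, q3, q4, q5}  [seen]
{q1, q3, q4, q5} --0--> {q0, q2, q3, q4, q5}  [seen]
{q1, q3, q4, q5} --1--> {q0, q1, q2, q3, q4, q5}  [seen]
Reachable DFA states: {q0}, {q0, q3}, {q1, q3, q4}, {q0, q3, q5}, {q0, q2, q3, q5}, {q0, q1, q2, q3, q4, q5}, {q0, q2, q3, q4, q5}, {q1, q3, q4, q5}.
Accepting DFA states (contain an NFA accepting state): {q0}, {q0, q3}, {q1, q3, q4}, {q0, q3, q5}, {q0, q2, q3, q5}, {q0, q1, q2, q3, q4, q5}, {q0, q2, q3, q4, q5}, {q1, q3, q4, q5}.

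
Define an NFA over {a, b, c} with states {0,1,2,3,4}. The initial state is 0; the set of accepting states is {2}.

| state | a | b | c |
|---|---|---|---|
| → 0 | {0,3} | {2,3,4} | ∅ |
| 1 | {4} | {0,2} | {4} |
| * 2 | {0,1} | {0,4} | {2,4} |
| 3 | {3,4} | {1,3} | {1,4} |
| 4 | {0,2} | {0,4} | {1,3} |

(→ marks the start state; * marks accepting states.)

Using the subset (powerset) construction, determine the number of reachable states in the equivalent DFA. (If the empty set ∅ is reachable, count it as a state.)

15

Start state of the DFA: {0}.
{0} --a--> {0,3}  [new]
{0} --b--> {2,3,4}  [new]
{0} --c--> ∅  [new]
{0,3} --a--> {0,3,4}  [new]
{0,3} --b--> {1,2,3,4}  [new]
{0,3} --c--> {1,4}  [new]
{2,3,4} --a--> {0,1,2,3,4}  [new]
{2,3,4} --b--> {0,1,3,4}  [new]
{2,3,4} --c--> {1,2,3,4}  [seen]
∅ --a--> ∅  [seen]
∅ --b--> ∅  [seen]
∅ --c--> ∅  [seen]
{0,3,4} --a--> {0,2,3,4}  [new]
{0,3,4} --b--> {0,1,2,3,4}  [seen]
{0,3,4} --c--> {1,3,4}  [new]
{1,2,3,4} --a--> {0,1,2,3,4}  [seen]
{1,2,3,4} --b--> {0,1,2,3,4}  [seen]
{1,2,3,4} --c--> {1,2,3,4}  [seen]
{1,4} --a--> {0,2,4}  [new]
{1,4} --b--> {0,2,4}  [seen]
{1,4} --c--> {1,3,4}  [seen]
{0,1,2,3,4} --a--> {0,1,2,3,4}  [seen]
{0,1,2,3,4} --b--> {0,1,2,3,4}  [seen]
{0,1,2,3,4} --c--> {1,2,3,4}  [seen]
{0,1,3,4} --a--> {0,2,3,4}  [seen]
{0,1,3,4} --b--> {0,1,2,3,4}  [seen]
{0,1,3,4} --c--> {1,3,4}  [seen]
{0,2,3,4} --a--> {0,1,2,3,4}  [seen]
{0,2,3,4} --b--> {0,1,2,3,4}  [seen]
{0,2,3,4} --c--> {1,2,3,4}  [seen]
{1,3,4} --a--> {0,2,3,4}  [seen]
{1,3,4} --b--> {0,1,2,3,4}  [seen]
{1,3,4} --c--> {1,3,4}  [seen]
{0,2,4} --a--> {0,1,2,3}  [new]
{0,2,4} --b--> {0,2,3,4}  [seen]
{0,2,4} --c--> {1,2,3,4}  [seen]
{0,1,2,3} --a--> {0,1,3,4}  [seen]
{0,1,2,3} --b--> {0,1,2,3,4}  [seen]
{0,1,2,3} --c--> {1,2,4}  [new]
{1,2,4} --a--> {0,1,2,4}  [new]
{1,2,4} --b--> {0,2,4}  [seen]
{1,2,4} --c--> {1,2,3,4}  [seen]
{0,1,2,4} --a--> {0,1,2,3,4}  [seen]
{0,1,2,4} --b--> {0,2,3,4}  [seen]
{0,1,2,4} --c--> {1,2,3,4}  [seen]
Reachable DFA states: {0}, {0,3}, {2,3,4}, ∅, {0,3,4}, {1,2,3,4}, {1,4}, {0,1,2,3,4}, {0,1,3,4}, {0,2,3,4}, {1,3,4}, {0,2,4}, {0,1,2,3}, {1,2,4}, {0,1,2,4}.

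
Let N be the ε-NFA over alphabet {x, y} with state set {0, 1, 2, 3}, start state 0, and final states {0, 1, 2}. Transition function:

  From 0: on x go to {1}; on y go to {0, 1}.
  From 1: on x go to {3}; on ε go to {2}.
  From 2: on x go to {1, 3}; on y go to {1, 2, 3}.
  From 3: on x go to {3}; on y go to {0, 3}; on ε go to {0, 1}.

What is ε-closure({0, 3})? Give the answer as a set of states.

{0, 1, 2, 3}

Begin with {0, 3}.
3 →ε {0, 1}; add 1.
1 →ε {2}; add 2.
ε-closure = {0, 1, 2, 3}.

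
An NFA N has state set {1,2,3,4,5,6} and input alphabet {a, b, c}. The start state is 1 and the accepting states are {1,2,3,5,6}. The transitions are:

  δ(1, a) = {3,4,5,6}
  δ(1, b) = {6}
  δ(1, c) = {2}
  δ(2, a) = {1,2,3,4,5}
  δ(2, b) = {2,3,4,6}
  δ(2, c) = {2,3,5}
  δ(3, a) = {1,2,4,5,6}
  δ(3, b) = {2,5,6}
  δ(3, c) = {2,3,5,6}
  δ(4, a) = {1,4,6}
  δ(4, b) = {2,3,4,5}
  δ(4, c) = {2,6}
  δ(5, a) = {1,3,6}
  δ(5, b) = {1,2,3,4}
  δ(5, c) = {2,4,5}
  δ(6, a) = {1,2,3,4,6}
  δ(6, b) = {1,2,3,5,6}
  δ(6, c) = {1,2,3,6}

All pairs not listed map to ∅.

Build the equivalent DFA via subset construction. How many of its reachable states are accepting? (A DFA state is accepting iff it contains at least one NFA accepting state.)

Start state of the DFA: {1}.
{1} --a--> {3,4,5,6}  [new]
{1} --b--> {6}  [new]
{1} --c--> {2}  [new]
{3,4,5,6} --a--> {1,2,3,4,5,6}  [new]
{3,4,5,6} --b--> {1,2,3,4,5,6}  [seen]
{3,4,5,6} --c--> {1,2,3,4,5,6}  [seen]
{6} --a--> {1,2,3,4,6}  [new]
{6} --b--> {1,2,3,5,6}  [new]
{6} --c--> {1,2,3,6}  [new]
{2} --a--> {1,2,3,4,5}  [new]
{2} --b--> {2,3,4,6}  [new]
{2} --c--> {2,3,5}  [new]
{1,2,3,4,5,6} --a--> {1,2,3,4,5,6}  [seen]
{1,2,3,4,5,6} --b--> {1,2,3,4,5,6}  [seen]
{1,2,3,4,5,6} --c--> {1,2,3,4,5,6}  [seen]
{1,2,3,4,6} --a--> {1,2,3,4,5,6}  [seen]
{1,2,3,4,6} --b--> {1,2,3,4,5,6}  [seen]
{1,2,3,4,6} --c--> {1,2,3,5,6}  [seen]
{1,2,3,5,6} --a--> {1,2,3,4,5,6}  [seen]
{1,2,3,5,6} --b--> {1,2,3,4,5,6}  [seen]
{1,2,3,5,6} --c--> {1,2,3,4,5,6}  [seen]
{1,2,3,6} --a--> {1,2,3,4,5,6}  [seen]
{1,2,3,6} --b--> {1,2,3,4,5,6}  [seen]
{1,2,3,6} --c--> {1,2,3,5,6}  [seen]
{1,2,3,4,5} --a--> {1,2,3,4,5,6}  [seen]
{1,2,3,4,5} --b--> {1,2,3,4,5,6}  [seen]
{1,2,3,4,5} --c--> {2,3,4,5,6}  [new]
{2,3,4,6} --a--> {1,2,3,4,5,6}  [seen]
{2,3,4,6} --b--> {1,2,3,4,5,6}  [seen]
{2,3,4,6} --c--> {1,2,3,5,6}  [seen]
{2,3,5} --a--> {1,2,3,4,5,6}  [seen]
{2,3,5} --b--> {1,2,3,4,5,6}  [seen]
{2,3,5} --c--> {2,3,4,5,6}  [seen]
{2,3,4,5,6} --a--> {1,2,3,4,5,6}  [seen]
{2,3,4,5,6} --b--> {1,2,3,4,5,6}  [seen]
{2,3,4,5,6} --c--> {1,2,3,4,5,6}  [seen]
Reachable DFA states: {1}, {3,4,5,6}, {6}, {2}, {1,2,3,4,5,6}, {1,2,3,4,6}, {1,2,3,5,6}, {1,2,3,6}, {1,2,3,4,5}, {2,3,4,6}, {2,3,5}, {2,3,4,5,6}.
Accepting DFA states (contain an NFA accepting state): {1}, {3,4,5,6}, {6}, {2}, {1,2,3,4,5,6}, {1,2,3,4,6}, {1,2,3,5,6}, {1,2,3,6}, {1,2,3,4,5}, {2,3,4,6}, {2,3,5}, {2,3,4,5,6}.

12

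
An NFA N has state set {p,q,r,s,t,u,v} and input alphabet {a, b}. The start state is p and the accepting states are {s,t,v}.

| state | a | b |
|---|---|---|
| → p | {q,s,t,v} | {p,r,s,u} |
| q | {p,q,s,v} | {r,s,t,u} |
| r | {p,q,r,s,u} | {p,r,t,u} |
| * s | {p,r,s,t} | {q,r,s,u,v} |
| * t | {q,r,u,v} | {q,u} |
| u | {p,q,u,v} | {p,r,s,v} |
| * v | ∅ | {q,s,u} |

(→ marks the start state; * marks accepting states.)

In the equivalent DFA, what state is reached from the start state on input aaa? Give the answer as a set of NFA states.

Start: {p}.
δ(p,a) = {q,s,t,v}.
Union: {q,s,t,v}.
After a: {q,s,t,v}.
δ(q,a) = {p,q,s,v}; δ(s,a) = {p,r,s,t}; δ(t,a) = {q,r,u,v}; δ(v,a) = ∅.
Union: {p,q,r,s,t,u,v}.
After a: {p,q,r,s,t,u,v}.
δ(p,a) = {q,s,t,v}; δ(q,a) = {p,q,s,v}; δ(r,a) = {p,q,r,s,u}; δ(s,a) = {p,r,s,t}; δ(t,a) = {q,r,u,v}; δ(u,a) = {p,q,u,v}; δ(v,a) = ∅.
Union: {p,q,r,s,t,u,v}.
After a: {p,q,r,s,t,u,v}.

{p,q,r,s,t,u,v}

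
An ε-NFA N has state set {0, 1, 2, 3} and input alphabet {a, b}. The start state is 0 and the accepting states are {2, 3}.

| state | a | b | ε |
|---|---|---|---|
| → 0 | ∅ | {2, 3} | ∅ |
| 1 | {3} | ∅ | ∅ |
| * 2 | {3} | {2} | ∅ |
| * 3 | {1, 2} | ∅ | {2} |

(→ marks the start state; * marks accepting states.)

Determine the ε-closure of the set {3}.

{2, 3}

Begin with {3}.
3 →ε {2}; add 2.
ε-closure = {2, 3}.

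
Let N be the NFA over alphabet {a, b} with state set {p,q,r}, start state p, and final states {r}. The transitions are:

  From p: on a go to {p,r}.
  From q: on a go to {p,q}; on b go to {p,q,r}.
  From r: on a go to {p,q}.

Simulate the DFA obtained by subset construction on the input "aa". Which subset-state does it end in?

Start: {p}.
δ(p,a) = {p,r}.
Union: {p,r}.
After a: {p,r}.
δ(p,a) = {p,r}; δ(r,a) = {p,q}.
Union: {p,q,r}.
After a: {p,q,r}.

{p,q,r}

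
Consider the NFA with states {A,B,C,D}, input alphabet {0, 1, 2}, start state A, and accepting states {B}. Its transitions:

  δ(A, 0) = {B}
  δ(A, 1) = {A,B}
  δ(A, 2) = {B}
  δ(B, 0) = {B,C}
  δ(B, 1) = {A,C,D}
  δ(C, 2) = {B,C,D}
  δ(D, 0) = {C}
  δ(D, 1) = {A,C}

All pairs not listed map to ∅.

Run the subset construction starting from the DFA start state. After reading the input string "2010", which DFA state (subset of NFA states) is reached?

{B,C}

Start: {A}.
δ(A,2) = {B}.
Union: {B}.
After 2: {B}.
δ(B,0) = {B,C}.
Union: {B,C}.
After 0: {B,C}.
δ(B,1) = {A,C,D}; δ(C,1) = ∅.
Union: {A,C,D}.
After 1: {A,C,D}.
δ(A,0) = {B}; δ(C,0) = ∅; δ(D,0) = {C}.
Union: {B,C}.
After 0: {B,C}.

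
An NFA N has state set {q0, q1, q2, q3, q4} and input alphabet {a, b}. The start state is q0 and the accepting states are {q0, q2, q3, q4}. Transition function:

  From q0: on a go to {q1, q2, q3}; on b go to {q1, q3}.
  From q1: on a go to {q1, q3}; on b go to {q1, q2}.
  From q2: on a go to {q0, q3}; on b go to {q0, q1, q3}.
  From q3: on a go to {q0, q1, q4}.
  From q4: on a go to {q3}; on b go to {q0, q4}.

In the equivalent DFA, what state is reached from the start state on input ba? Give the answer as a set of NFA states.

Start: {q0}.
δ(q0,b) = {q1, q3}.
Union: {q1, q3}.
After b: {q1, q3}.
δ(q1,a) = {q1, q3}; δ(q3,a) = {q0, q1, q4}.
Union: {q0, q1, q3, q4}.
After a: {q0, q1, q3, q4}.

{q0, q1, q3, q4}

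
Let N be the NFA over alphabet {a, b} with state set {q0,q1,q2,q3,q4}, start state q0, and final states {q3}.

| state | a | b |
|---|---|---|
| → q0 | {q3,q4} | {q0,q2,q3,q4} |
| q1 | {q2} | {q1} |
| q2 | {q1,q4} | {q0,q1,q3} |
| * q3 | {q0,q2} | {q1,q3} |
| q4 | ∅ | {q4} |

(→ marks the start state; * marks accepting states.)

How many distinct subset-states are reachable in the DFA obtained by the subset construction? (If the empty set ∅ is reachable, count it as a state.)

Start state of the DFA: {q0}.
{q0} --a--> {q3,q4}  [new]
{q0} --b--> {q0,q2,q3,q4}  [new]
{q3,q4} --a--> {q0,q2}  [new]
{q3,q4} --b--> {q1,q3,q4}  [new]
{q0,q2,q3,q4} --a--> {q0,q1,q2,q3,q4}  [new]
{q0,q2,q3,q4} --b--> {q0,q1,q2,q3,q4}  [seen]
{q0,q2} --a--> {q1,q3,q4}  [seen]
{q0,q2} --b--> {q0,q1,q2,q3,q4}  [seen]
{q1,q3,q4} --a--> {q0,q2}  [seen]
{q1,q3,q4} --b--> {q1,q3,q4}  [seen]
{q0,q1,q2,q3,q4} --a--> {q0,q1,q2,q3,q4}  [seen]
{q0,q1,q2,q3,q4} --b--> {q0,q1,q2,q3,q4}  [seen]
Reachable DFA states: {q0}, {q3,q4}, {q0,q2,q3,q4}, {q0,q2}, {q1,q3,q4}, {q0,q1,q2,q3,q4}.

6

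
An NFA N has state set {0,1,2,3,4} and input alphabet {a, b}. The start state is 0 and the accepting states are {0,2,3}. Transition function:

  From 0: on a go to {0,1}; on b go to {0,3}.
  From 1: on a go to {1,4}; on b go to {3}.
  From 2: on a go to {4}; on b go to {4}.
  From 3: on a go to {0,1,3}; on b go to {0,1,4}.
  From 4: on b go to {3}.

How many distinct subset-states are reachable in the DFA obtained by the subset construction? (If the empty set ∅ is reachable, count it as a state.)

Start state of the DFA: {0}.
{0} --a--> {0,1}  [new]
{0} --b--> {0,3}  [new]
{0,1} --a--> {0,1,4}  [new]
{0,1} --b--> {0,3}  [seen]
{0,3} --a--> {0,1,3}  [new]
{0,3} --b--> {0,1,3,4}  [new]
{0,1,4} --a--> {0,1,4}  [seen]
{0,1,4} --b--> {0,3}  [seen]
{0,1,3} --a--> {0,1,3,4}  [seen]
{0,1,3} --b--> {0,1,3,4}  [seen]
{0,1,3,4} --a--> {0,1,3,4}  [seen]
{0,1,3,4} --b--> {0,1,3,4}  [seen]
Reachable DFA states: {0}, {0,1}, {0,3}, {0,1,4}, {0,1,3}, {0,1,3,4}.

6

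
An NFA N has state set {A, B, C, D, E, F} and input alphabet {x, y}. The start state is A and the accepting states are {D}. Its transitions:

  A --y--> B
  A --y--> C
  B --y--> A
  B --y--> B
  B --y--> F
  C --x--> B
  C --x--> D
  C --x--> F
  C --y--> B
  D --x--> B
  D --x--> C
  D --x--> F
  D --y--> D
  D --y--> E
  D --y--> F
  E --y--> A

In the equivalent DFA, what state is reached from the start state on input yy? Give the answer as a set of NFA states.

{A, B, F}

Start: {A}.
δ(A,y) = {B, C}.
Union: {B, C}.
After y: {B, C}.
δ(B,y) = {A, B, F}; δ(C,y) = {B}.
Union: {A, B, F}.
After y: {A, B, F}.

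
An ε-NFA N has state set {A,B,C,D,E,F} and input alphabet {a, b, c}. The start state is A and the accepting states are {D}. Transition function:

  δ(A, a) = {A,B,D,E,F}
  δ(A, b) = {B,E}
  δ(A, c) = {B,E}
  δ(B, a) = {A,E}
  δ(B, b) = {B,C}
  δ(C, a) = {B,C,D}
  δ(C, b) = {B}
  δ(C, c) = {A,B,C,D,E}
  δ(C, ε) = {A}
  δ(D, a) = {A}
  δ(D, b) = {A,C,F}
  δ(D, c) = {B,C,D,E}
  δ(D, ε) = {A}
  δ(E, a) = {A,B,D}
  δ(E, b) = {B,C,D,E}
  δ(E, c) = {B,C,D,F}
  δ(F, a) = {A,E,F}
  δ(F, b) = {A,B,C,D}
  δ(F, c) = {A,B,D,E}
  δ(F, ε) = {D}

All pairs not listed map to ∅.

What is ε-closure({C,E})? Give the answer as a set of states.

{A,C,E}

Begin with {C,E}.
C →ε {A}; add A.
ε-closure = {A,C,E}.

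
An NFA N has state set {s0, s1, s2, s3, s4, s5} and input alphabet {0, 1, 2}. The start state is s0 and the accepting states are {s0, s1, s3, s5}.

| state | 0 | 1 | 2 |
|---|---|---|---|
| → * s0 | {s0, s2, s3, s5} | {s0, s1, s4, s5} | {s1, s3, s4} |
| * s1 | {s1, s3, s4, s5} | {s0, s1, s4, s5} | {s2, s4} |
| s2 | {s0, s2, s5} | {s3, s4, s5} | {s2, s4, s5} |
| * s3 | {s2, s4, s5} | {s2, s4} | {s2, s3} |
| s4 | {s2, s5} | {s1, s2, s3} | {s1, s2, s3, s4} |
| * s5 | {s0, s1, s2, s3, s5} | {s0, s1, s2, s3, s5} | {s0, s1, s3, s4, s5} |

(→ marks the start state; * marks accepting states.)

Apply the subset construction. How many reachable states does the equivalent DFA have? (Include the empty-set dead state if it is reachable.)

Start state of the DFA: {s0}.
{s0} --0--> {s0, s2, s3, s5}  [new]
{s0} --1--> {s0, s1, s4, s5}  [new]
{s0} --2--> {s1, s3, s4}  [new]
{s0, s2, s3, s5} --0--> {s0, s1, s2, s3, s4, s5}  [new]
{s0, s2, s3, s5} --1--> {s0, s1, s2, s3, s4, s5}  [seen]
{s0, s2, s3, s5} --2--> {s0, s1, s2, s3, s4, s5}  [seen]
{s0, s1, s4, s5} --0--> {s0, s1, s2, s3, s4, s5}  [seen]
{s0, s1, s4, s5} --1--> {s0, s1, s2, s3, s4, s5}  [seen]
{s0, s1, s4, s5} --2--> {s0, s1, s2, s3, s4, s5}  [seen]
{s1, s3, s4} --0--> {s1, s2, s3, s4, s5}  [new]
{s1, s3, s4} --1--> {s0, s1, s2, s3, s4, s5}  [seen]
{s1, s3, s4} --2--> {s1, s2, s3, s4}  [new]
{s0, s1, s2, s3, s4, s5} --0--> {s0, s1, s2, s3, s4, s5}  [seen]
{s0, s1, s2, s3, s4, s5} --1--> {s0, s1, s2, s3, s4, s5}  [seen]
{s0, s1, s2, s3, s4, s5} --2--> {s0, s1, s2, s3, s4, s5}  [seen]
{s1, s2, s3, s4, s5} --0--> {s0, s1, s2, s3, s4, s5}  [seen]
{s1, s2, s3, s4, s5} --1--> {s0, s1, s2, s3, s4, s5}  [seen]
{s1, s2, s3, s4, s5} --2--> {s0, s1, s2, s3, s4, s5}  [seen]
{s1, s2, s3, s4} --0--> {s0, s1, s2, s3, s4, s5}  [seen]
{s1, s2, s3, s4} --1--> {s0, s1, s2, s3, s4, s5}  [seen]
{s1, s2, s3, s4} --2--> {s1, s2, s3, s4, s5}  [seen]
Reachable DFA states: {s0}, {s0, s2, s3, s5}, {s0, s1, s4, s5}, {s1, s3, s4}, {s0, s1, s2, s3, s4, s5}, {s1, s2, s3, s4, s5}, {s1, s2, s3, s4}.

7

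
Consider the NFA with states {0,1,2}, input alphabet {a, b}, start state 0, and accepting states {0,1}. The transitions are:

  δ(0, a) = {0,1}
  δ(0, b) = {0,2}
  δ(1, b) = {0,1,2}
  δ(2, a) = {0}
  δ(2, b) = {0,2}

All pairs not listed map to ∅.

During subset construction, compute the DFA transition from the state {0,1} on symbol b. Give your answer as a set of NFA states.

δ(0,b) = {0,2}; δ(1,b) = {0,1,2}.
Union: {0,1,2}.

{0,1,2}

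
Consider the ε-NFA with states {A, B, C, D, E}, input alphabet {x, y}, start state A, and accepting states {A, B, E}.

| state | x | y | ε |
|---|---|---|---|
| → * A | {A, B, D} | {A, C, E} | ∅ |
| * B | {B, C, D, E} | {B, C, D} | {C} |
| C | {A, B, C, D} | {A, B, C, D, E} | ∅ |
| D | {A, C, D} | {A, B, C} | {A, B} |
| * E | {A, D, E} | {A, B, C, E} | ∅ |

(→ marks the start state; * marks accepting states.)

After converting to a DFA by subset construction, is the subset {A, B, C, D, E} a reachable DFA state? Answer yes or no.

Start state of the DFA: {A} (ε-closure of the NFA start).
{A} --x--> {A, B, C, D}  [new]
{A} --y--> {A, C, E}  [new]
{A, B, C, D} --x--> {A, B, C, D, E}  [new]
{A, B, C, D} --y--> {A, B, C, D, E}  [seen]
{A, C, E} --x--> {A, B, C, D, E}  [seen]
{A, C, E} --y--> {A, B, C, D, E}  [seen]
{A, B, C, D, E} --x--> {A, B, C, D, E}  [seen]
{A, B, C, D, E} --y--> {A, B, C, D, E}  [seen]
Reachable DFA states: {A}, {A, B, C, D}, {A, C, E}, {A, B, C, D, E}.
{A, B, C, D, E} is among them.

yes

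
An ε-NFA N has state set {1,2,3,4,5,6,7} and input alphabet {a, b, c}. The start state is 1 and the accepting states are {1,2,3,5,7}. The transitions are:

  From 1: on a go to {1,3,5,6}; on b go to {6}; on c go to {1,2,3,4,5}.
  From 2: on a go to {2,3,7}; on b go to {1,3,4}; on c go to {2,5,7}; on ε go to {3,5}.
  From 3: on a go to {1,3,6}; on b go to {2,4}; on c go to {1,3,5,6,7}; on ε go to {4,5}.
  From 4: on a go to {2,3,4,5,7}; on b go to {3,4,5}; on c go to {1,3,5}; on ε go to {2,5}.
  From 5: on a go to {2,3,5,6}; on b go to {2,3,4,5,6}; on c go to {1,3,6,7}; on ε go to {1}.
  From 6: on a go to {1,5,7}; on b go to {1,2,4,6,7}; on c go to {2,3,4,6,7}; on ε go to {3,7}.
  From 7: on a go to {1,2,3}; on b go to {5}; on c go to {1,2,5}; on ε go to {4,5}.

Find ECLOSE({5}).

Begin with {5}.
5 →ε {1}; add 1.
ε-closure = {1,5}.

{1,5}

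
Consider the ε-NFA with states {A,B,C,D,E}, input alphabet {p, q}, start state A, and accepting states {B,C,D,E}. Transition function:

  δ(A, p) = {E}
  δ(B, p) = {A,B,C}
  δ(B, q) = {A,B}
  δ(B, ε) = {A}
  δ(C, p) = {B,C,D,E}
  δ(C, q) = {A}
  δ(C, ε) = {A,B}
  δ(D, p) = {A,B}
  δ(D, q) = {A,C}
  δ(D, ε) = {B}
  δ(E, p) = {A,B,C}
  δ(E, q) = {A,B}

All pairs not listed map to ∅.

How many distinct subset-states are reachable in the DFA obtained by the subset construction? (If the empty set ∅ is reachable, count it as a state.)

7

Start state of the DFA: {A} (ε-closure of the NFA start).
{A} --p--> {E}  [new]
{A} --q--> ∅  [new]
{E} --p--> {A,B,C}  [new]
{E} --q--> {A,B}  [new]
∅ --p--> ∅  [seen]
∅ --q--> ∅  [seen]
{A,B,C} --p--> {A,B,C,D,E}  [new]
{A,B,C} --q--> {A,B}  [seen]
{A,B} --p--> {A,B,C,E}  [new]
{A,B} --q--> {A,B}  [seen]
{A,B,C,D,E} --p--> {A,B,C,D,E}  [seen]
{A,B,C,D,E} --q--> {A,B,C}  [seen]
{A,B,C,E} --p--> {A,B,C,D,E}  [seen]
{A,B,C,E} --q--> {A,B}  [seen]
Reachable DFA states: {A}, {E}, ∅, {A,B,C}, {A,B}, {A,B,C,D,E}, {A,B,C,E}.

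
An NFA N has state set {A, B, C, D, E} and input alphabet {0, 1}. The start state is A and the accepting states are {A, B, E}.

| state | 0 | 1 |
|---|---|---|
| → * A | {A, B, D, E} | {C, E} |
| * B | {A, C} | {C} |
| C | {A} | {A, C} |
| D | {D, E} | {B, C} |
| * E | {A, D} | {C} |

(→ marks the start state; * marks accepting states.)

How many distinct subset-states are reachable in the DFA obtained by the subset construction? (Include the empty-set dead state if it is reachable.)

Start state of the DFA: {A}.
{A} --0--> {A, B, D, E}  [new]
{A} --1--> {C, E}  [new]
{A, B, D, E} --0--> {A, B, C, D, E}  [new]
{A, B, D, E} --1--> {B, C, E}  [new]
{C, E} --0--> {A, D}  [new]
{C, E} --1--> {A, C}  [new]
{A, B, C, D, E} --0--> {A, B, C, D, E}  [seen]
{A, B, C, D, E} --1--> {A, B, C, E}  [new]
{B, C, E} --0--> {A, C, D}  [new]
{B, C, E} --1--> {A, C}  [seen]
{A, D} --0--> {A, B, D, E}  [seen]
{A, D} --1--> {B, C, E}  [seen]
{A, C} --0--> {A, B, D, E}  [seen]
{A, C} --1--> {A, C, E}  [new]
{A, B, C, E} --0--> {A, B, C, D, E}  [seen]
{A, B, C, E} --1--> {A, C, E}  [seen]
{A, C, D} --0--> {A, B, D, E}  [seen]
{A, C, D} --1--> {A, B, C, E}  [seen]
{A, C, E} --0--> {A, B, D, E}  [seen]
{A, C, E} --1--> {A, C, E}  [seen]
Reachable DFA states: {A}, {A, B, D, E}, {C, E}, {A, B, C, D, E}, {B, C, E}, {A, D}, {A, C}, {A, B, C, E}, {A, C, D}, {A, C, E}.

10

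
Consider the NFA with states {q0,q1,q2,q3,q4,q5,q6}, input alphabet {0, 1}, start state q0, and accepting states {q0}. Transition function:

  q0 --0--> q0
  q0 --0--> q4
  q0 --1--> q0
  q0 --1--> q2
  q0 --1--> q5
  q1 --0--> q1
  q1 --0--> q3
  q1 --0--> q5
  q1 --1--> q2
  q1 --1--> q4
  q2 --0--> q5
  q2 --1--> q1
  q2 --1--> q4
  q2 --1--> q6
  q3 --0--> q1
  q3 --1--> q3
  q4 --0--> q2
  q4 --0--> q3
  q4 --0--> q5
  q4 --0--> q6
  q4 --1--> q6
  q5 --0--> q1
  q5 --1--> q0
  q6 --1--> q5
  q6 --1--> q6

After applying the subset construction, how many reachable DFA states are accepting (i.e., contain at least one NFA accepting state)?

Start state of the DFA: {q0}.
{q0} --0--> {q0,q4}  [new]
{q0} --1--> {q0,q2,q5}  [new]
{q0,q4} --0--> {q0,q2,q3,q4,q5,q6}  [new]
{q0,q4} --1--> {q0,q2,q5,q6}  [new]
{q0,q2,q5} --0--> {q0,q1,q4,q5}  [new]
{q0,q2,q5} --1--> {q0,q1,q2,q4,q5,q6}  [new]
{q0,q2,q3,q4,q5,q6} --0--> {q0,q1,q2,q3,q4,q5,q6}  [new]
{q0,q2,q3,q4,q5,q6} --1--> {q0,q1,q2,q3,q4,q5,q6}  [seen]
{q0,q2,q5,q6} --0--> {q0,q1,q4,q5}  [seen]
{q0,q2,q5,q6} --1--> {q0,q1,q2,q4,q5,q6}  [seen]
{q0,q1,q4,q5} --0--> {q0,q1,q2,q3,q4,q5,q6}  [seen]
{q0,q1,q4,q5} --1--> {q0,q2,q4,q5,q6}  [new]
{q0,q1,q2,q4,q5,q6} --0--> {q0,q1,q2,q3,q4,q5,q6}  [seen]
{q0,q1,q2,q4,q5,q6} --1--> {q0,q1,q2,q4,q5,q6}  [seen]
{q0,q1,q2,q3,q4,q5,q6} --0--> {q0,q1,q2,q3,q4,q5,q6}  [seen]
{q0,q1,q2,q3,q4,q5,q6} --1--> {q0,q1,q2,q3,q4,q5,q6}  [seen]
{q0,q2,q4,q5,q6} --0--> {q0,q1,q2,q3,q4,q5,q6}  [seen]
{q0,q2,q4,q5,q6} --1--> {q0,q1,q2,q4,q5,q6}  [seen]
Reachable DFA states: {q0}, {q0,q4}, {q0,q2,q5}, {q0,q2,q3,q4,q5,q6}, {q0,q2,q5,q6}, {q0,q1,q4,q5}, {q0,q1,q2,q4,q5,q6}, {q0,q1,q2,q3,q4,q5,q6}, {q0,q2,q4,q5,q6}.
Accepting DFA states (contain an NFA accepting state): {q0}, {q0,q4}, {q0,q2,q5}, {q0,q2,q3,q4,q5,q6}, {q0,q2,q5,q6}, {q0,q1,q4,q5}, {q0,q1,q2,q4,q5,q6}, {q0,q1,q2,q3,q4,q5,q6}, {q0,q2,q4,q5,q6}.

9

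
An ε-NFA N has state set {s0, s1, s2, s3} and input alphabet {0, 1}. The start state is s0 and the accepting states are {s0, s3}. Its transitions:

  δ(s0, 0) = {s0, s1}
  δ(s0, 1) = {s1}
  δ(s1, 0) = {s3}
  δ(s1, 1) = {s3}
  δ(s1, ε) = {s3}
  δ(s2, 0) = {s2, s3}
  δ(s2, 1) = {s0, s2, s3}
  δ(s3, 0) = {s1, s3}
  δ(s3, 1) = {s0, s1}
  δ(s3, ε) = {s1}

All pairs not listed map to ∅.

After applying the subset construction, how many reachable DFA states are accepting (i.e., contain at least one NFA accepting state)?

3

Start state of the DFA: {s0} (ε-closure of the NFA start).
{s0} --0--> {s0, s1, s3}  [new]
{s0} --1--> {s1, s3}  [new]
{s0, s1, s3} --0--> {s0, s1, s3}  [seen]
{s0, s1, s3} --1--> {s0, s1, s3}  [seen]
{s1, s3} --0--> {s1, s3}  [seen]
{s1, s3} --1--> {s0, s1, s3}  [seen]
Reachable DFA states: {s0}, {s0, s1, s3}, {s1, s3}.
Accepting DFA states (contain an NFA accepting state): {s0}, {s0, s1, s3}, {s1, s3}.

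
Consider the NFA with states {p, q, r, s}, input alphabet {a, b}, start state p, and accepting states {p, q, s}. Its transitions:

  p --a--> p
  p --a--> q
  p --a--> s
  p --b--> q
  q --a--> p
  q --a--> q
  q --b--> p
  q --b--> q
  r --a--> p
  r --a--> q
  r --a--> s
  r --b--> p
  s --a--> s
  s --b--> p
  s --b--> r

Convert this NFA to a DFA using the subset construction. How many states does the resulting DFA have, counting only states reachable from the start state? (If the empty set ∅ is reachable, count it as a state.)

Start state of the DFA: {p}.
{p} --a--> {p, q, s}  [new]
{p} --b--> {q}  [new]
{p, q, s} --a--> {p, q, s}  [seen]
{p, q, s} --b--> {p, q, r}  [new]
{q} --a--> {p, q}  [new]
{q} --b--> {p, q}  [seen]
{p, q, r} --a--> {p, q, s}  [seen]
{p, q, r} --b--> {p, q}  [seen]
{p, q} --a--> {p, q, s}  [seen]
{p, q} --b--> {p, q}  [seen]
Reachable DFA states: {p}, {p, q, s}, {q}, {p, q, r}, {p, q}.

5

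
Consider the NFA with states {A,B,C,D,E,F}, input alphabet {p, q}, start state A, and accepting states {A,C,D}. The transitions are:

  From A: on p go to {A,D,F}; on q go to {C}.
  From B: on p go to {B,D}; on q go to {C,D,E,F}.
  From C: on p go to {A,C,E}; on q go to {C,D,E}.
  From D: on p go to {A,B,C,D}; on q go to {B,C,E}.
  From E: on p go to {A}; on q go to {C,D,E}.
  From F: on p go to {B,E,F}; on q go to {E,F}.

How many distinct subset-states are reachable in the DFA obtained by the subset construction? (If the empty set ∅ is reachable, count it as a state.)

12

Start state of the DFA: {A}.
{A} --p--> {A,D,F}  [new]
{A} --q--> {C}  [new]
{A,D,F} --p--> {A,B,C,D,E,F}  [new]
{A,D,F} --q--> {B,C,E,F}  [new]
{C} --p--> {A,C,E}  [new]
{C} --q--> {C,D,E}  [new]
{A,B,C,D,E,F} --p--> {A,B,C,D,E,F}  [seen]
{A,B,C,D,E,F} --q--> {B,C,D,E,F}  [new]
{B,C,E,F} --p--> {A,B,C,D,E,F}  [seen]
{B,C,E,F} --q--> {C,D,E,F}  [new]
{A,C,E} --p--> {A,C,D,E,F}  [new]
{A,C,E} --q--> {C,D,E}  [seen]
{C,D,E} --p--> {A,B,C,D,E}  [new]
{C,D,E} --q--> {B,C,D,E}  [new]
{B,C,D,E,F} --p--> {A,B,C,D,E,F}  [seen]
{B,C,D,E,F} --q--> {B,C,D,E,F}  [seen]
{C,D,E,F} --p--> {A,B,C,D,E,F}  [seen]
{C,D,E,F} --q--> {B,C,D,E,F}  [seen]
{A,C,D,E,F} --p--> {A,B,C,D,E,F}  [seen]
{A,C,D,E,F} --q--> {B,C,D,E,F}  [seen]
{A,B,C,D,E} --p--> {A,B,C,D,E,F}  [seen]
{A,B,C,D,E} --q--> {B,C,D,E,F}  [seen]
{B,C,D,E} --p--> {A,B,C,D,E}  [seen]
{B,C,D,E} --q--> {B,C,D,E,F}  [seen]
Reachable DFA states: {A}, {A,D,F}, {C}, {A,B,C,D,E,F}, {B,C,E,F}, {A,C,E}, {C,D,E}, {B,C,D,E,F}, {C,D,E,F}, {A,C,D,E,F}, {A,B,C,D,E}, {B,C,D,E}.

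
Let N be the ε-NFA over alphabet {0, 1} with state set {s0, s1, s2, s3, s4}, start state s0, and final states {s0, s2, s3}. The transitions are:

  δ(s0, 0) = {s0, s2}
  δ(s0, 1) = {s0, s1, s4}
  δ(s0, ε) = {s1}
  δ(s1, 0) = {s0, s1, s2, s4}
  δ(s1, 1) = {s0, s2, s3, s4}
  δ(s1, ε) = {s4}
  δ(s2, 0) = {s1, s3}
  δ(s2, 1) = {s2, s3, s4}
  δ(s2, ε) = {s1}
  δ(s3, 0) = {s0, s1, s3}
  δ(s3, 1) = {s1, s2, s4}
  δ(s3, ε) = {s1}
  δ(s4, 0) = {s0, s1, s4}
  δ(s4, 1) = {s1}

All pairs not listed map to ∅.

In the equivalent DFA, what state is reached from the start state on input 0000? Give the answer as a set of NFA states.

{s0, s1, s2, s3, s4}

Start: {s0, s1, s4}.
δ(s0,0) = {s0, s2}; δ(s1,0) = {s0, s1, s2, s4}; δ(s4,0) = {s0, s1, s4}.
Union: {s0, s1, s2, s4}.
After 0: {s0, s1, s2, s4}.
δ(s0,0) = {s0, s2}; δ(s1,0) = {s0, s1, s2, s4}; δ(s2,0) = {s1, s3}; δ(s4,0) = {s0, s1, s4}.
Union: {s0, s1, s2, s3, s4}.
After 0: {s0, s1, s2, s3, s4}.
δ(s0,0) = {s0, s2}; δ(s1,0) = {s0, s1, s2, s4}; δ(s2,0) = {s1, s3}; δ(s3,0) = {s0, s1, s3}; δ(s4,0) = {s0, s1, s4}.
Union: {s0, s1, s2, s3, s4}.
After 0: {s0, s1, s2, s3, s4}.
δ(s0,0) = {s0, s2}; δ(s1,0) = {s0, s1, s2, s4}; δ(s2,0) = {s1, s3}; δ(s3,0) = {s0, s1, s3}; δ(s4,0) = {s0, s1, s4}.
Union: {s0, s1, s2, s3, s4}.
After 0: {s0, s1, s2, s3, s4}.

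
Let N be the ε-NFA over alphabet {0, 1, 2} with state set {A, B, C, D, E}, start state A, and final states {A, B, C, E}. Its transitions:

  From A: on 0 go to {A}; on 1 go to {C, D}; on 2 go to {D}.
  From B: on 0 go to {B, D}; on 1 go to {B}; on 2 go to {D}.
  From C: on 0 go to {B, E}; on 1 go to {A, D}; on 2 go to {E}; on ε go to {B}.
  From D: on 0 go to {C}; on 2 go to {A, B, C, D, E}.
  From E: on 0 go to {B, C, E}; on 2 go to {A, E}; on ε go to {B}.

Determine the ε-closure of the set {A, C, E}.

Begin with {A, C, E}.
C →ε {B}; add B.
ε-closure = {A, B, C, E}.

{A, B, C, E}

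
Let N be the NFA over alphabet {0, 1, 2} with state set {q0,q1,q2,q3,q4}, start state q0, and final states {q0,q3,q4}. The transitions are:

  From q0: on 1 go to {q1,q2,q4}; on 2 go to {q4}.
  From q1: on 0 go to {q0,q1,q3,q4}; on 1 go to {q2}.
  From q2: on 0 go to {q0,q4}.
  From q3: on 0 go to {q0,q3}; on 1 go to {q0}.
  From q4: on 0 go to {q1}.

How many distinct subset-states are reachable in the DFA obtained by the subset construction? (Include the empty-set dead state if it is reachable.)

9

Start state of the DFA: {q0}.
{q0} --0--> ∅  [new]
{q0} --1--> {q1,q2,q4}  [new]
{q0} --2--> {q4}  [new]
∅ --0--> ∅  [seen]
∅ --1--> ∅  [seen]
∅ --2--> ∅  [seen]
{q1,q2,q4} --0--> {q0,q1,q3,q4}  [new]
{q1,q2,q4} --1--> {q2}  [new]
{q1,q2,q4} --2--> ∅  [seen]
{q4} --0--> {q1}  [new]
{q4} --1--> ∅  [seen]
{q4} --2--> ∅  [seen]
{q0,q1,q3,q4} --0--> {q0,q1,q3,q4}  [seen]
{q0,q1,q3,q4} --1--> {q0,q1,q2,q4}  [new]
{q0,q1,q3,q4} --2--> {q4}  [seen]
{q2} --0--> {q0,q4}  [new]
{q2} --1--> ∅  [seen]
{q2} --2--> ∅  [seen]
{q1} --0--> {q0,q1,q3,q4}  [seen]
{q1} --1--> {q2}  [seen]
{q1} --2--> ∅  [seen]
{q0,q1,q2,q4} --0--> {q0,q1,q3,q4}  [seen]
{q0,q1,q2,q4} --1--> {q1,q2,q4}  [seen]
{q0,q1,q2,q4} --2--> {q4}  [seen]
{q0,q4} --0--> {q1}  [seen]
{q0,q4} --1--> {q1,q2,q4}  [seen]
{q0,q4} --2--> {q4}  [seen]
Reachable DFA states: {q0}, ∅, {q1,q2,q4}, {q4}, {q0,q1,q3,q4}, {q2}, {q1}, {q0,q1,q2,q4}, {q0,q4}.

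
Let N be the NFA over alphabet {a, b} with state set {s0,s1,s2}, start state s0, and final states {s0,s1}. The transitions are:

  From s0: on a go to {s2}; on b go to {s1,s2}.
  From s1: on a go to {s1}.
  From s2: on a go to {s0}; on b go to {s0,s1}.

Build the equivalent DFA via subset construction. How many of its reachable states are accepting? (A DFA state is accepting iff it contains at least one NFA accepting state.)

Start state of the DFA: {s0}.
{s0} --a--> {s2}  [new]
{s0} --b--> {s1,s2}  [new]
{s2} --a--> {s0}  [seen]
{s2} --b--> {s0,s1}  [new]
{s1,s2} --a--> {s0,s1}  [seen]
{s1,s2} --b--> {s0,s1}  [seen]
{s0,s1} --a--> {s1,s2}  [seen]
{s0,s1} --b--> {s1,s2}  [seen]
Reachable DFA states: {s0}, {s2}, {s1,s2}, {s0,s1}.
Accepting DFA states (contain an NFA accepting state): {s0}, {s1,s2}, {s0,s1}.

3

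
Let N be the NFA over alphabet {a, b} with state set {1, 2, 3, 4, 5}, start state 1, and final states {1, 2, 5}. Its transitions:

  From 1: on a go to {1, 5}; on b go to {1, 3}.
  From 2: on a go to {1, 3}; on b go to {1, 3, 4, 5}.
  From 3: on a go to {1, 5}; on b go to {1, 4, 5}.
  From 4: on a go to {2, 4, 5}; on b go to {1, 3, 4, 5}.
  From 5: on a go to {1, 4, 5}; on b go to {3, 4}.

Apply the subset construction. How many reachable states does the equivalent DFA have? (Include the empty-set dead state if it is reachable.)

8

Start state of the DFA: {1}.
{1} --a--> {1, 5}  [new]
{1} --b--> {1, 3}  [new]
{1, 5} --a--> {1, 4, 5}  [new]
{1, 5} --b--> {1, 3, 4}  [new]
{1, 3} --a--> {1, 5}  [seen]
{1, 3} --b--> {1, 3, 4, 5}  [new]
{1, 4, 5} --a--> {1, 2, 4, 5}  [new]
{1, 4, 5} --b--> {1, 3, 4, 5}  [seen]
{1, 3, 4} --a--> {1, 2, 4, 5}  [seen]
{1, 3, 4} --b--> {1, 3, 4, 5}  [seen]
{1, 3, 4, 5} --a--> {1, 2, 4, 5}  [seen]
{1, 3, 4, 5} --b--> {1, 3, 4, 5}  [seen]
{1, 2, 4, 5} --a--> {1, 2, 3, 4, 5}  [new]
{1, 2, 4, 5} --b--> {1, 3, 4, 5}  [seen]
{1, 2, 3, 4, 5} --a--> {1, 2, 3, 4, 5}  [seen]
{1, 2, 3, 4, 5} --b--> {1, 3, 4, 5}  [seen]
Reachable DFA states: {1}, {1, 5}, {1, 3}, {1, 4, 5}, {1, 3, 4}, {1, 3, 4, 5}, {1, 2, 4, 5}, {1, 2, 3, 4, 5}.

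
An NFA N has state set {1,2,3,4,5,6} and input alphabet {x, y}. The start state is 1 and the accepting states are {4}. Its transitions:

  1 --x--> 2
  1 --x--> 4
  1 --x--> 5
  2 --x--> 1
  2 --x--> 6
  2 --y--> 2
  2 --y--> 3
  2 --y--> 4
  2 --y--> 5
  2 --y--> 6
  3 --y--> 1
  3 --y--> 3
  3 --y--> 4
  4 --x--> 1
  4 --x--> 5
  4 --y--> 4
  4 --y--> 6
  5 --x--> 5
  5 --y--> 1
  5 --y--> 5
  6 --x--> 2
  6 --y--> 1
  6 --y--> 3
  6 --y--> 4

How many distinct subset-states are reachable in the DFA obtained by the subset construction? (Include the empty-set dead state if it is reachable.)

Start state of the DFA: {1}.
{1} --x--> {2,4,5}  [new]
{1} --y--> ∅  [new]
{2,4,5} --x--> {1,5,6}  [new]
{2,4,5} --y--> {1,2,3,4,5,6}  [new]
∅ --x--> ∅  [seen]
∅ --y--> ∅  [seen]
{1,5,6} --x--> {2,4,5}  [seen]
{1,5,6} --y--> {1,3,4,5}  [new]
{1,2,3,4,5,6} --x--> {1,2,4,5,6}  [new]
{1,2,3,4,5,6} --y--> {1,2,3,4,5,6}  [seen]
{1,3,4,5} --x--> {1,2,4,5}  [new]
{1,3,4,5} --y--> {1,3,4,5,6}  [new]
{1,2,4,5,6} --x--> {1,2,4,5,6}  [seen]
{1,2,4,5,6} --y--> {1,2,3,4,5,6}  [seen]
{1,2,4,5} --x--> {1,2,4,5,6}  [seen]
{1,2,4,5} --y--> {1,2,3,4,5,6}  [seen]
{1,3,4,5,6} --x--> {1,2,4,5}  [seen]
{1,3,4,5,6} --y--> {1,3,4,5,6}  [seen]
Reachable DFA states: {1}, {2,4,5}, ∅, {1,5,6}, {1,2,3,4,5,6}, {1,3,4,5}, {1,2,4,5,6}, {1,2,4,5}, {1,3,4,5,6}.

9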